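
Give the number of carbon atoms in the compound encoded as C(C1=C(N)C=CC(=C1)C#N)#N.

8

The symbol for carbon appears 8 times in the SMILES.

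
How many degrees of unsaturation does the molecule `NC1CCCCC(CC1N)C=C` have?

2

Molecular formula from the SMILES: C10H20N2.
DoU = (2C + 2 + N − H − X)/2 = (2·10 + 2 + 2 − 20 − 0)/2 = 4/2 = 2.
(Structurally: 1 ring(s) + 1 π bond(s) = 2.)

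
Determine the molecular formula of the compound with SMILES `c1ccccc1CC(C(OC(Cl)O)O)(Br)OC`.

C11H14BrClO4

Heavy atoms from the SMILES: 1 Br, 11 C, 1 Cl, 4 O.
Implicit hydrogens by atom environment:
  5 × C (aromatic): 1 H each → 5
  2 × C: 1 H each → 2
  2 × O: 1 H each → 2
  2 × O: no H
  1 × Br: no H
  1 × C: 3 H
  1 × C: 2 H
  1 × C: no H
  1 × C (aromatic): no H
  1 × Cl: no H
  Total hydrogens = 14.
Molecular formula: C11H14BrClO4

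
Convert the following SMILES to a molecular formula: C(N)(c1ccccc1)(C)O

C8H11NO

Heavy atoms from the SMILES: 8 C, 1 N, 1 O.
Implicit hydrogens by atom environment:
  5 × C (aromatic): 1 H each → 5
  1 × C: 3 H
  1 × C: no H
  1 × C (aromatic): no H
  1 × N: 2 H
  1 × O: 1 H
  Total hydrogens = 11.
Molecular formula: C8H11NO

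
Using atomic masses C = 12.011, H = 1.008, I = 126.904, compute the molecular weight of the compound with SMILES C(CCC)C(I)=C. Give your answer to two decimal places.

Molecular formula: C6H11I.
M = 6×12.011 + 11×1.008 + 1×126.904 = 210.06 g/mol.

210.06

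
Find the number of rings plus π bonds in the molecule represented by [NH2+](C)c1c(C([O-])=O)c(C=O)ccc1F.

6

Molecular formula from the SMILES: C9H8FNO3.
DoU = (2C + 2 + N − H − X)/2 = (2·9 + 2 + 1 − 8 − 1)/2 = 12/2 = 6.
(Structurally: 1 ring(s) + 5 π bond(s) = 6.)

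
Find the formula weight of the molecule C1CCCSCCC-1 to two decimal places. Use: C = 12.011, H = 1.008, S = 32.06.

130.25

Molecular formula: C7H14S.
M = 7×12.011 + 14×1.008 + 1×32.06 = 130.25 g/mol.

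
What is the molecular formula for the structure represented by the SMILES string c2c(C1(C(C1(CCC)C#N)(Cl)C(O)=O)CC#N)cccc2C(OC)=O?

C18H17ClN2O4

Heavy atoms from the SMILES: 18 C, 1 Cl, 2 N, 4 O.
Implicit hydrogens by atom environment:
  7 × C: no H
  4 × C (aromatic): 1 H each → 4
  3 × C: 2 H each → 6
  3 × O: no H
  2 × C: 3 H each → 6
  2 × C (aromatic): no H
  2 × N: no H
  1 × Cl: no H
  1 × O: 1 H
  Total hydrogens = 17.
Molecular formula: C18H17ClN2O4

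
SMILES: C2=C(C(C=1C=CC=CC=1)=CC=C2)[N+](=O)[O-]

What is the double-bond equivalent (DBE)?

9

Molecular formula from the SMILES: C12H9NO2.
DoU = (2C + 2 + N − H − X)/2 = (2·12 + 2 + 1 − 9 − 0)/2 = 18/2 = 9.
(Structurally: 2 ring(s) + 7 π bond(s) = 9.)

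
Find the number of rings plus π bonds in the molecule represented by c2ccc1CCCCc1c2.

Molecular formula from the SMILES: C10H12.
DoU = (2C + 2 + N − H − X)/2 = (2·10 + 2 + 0 − 12 − 0)/2 = 10/2 = 5.
(Structurally: 2 ring(s) + 3 π bond(s) = 5.)

5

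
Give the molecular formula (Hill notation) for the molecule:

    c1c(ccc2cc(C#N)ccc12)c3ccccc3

C17H11N

Heavy atoms from the SMILES: 17 C, 1 N.
Implicit hydrogens by atom environment:
  11 × C (aromatic): 1 H each → 11
  5 × C (aromatic): no H
  1 × C: no H
  1 × N: no H
  Total hydrogens = 11.
Molecular formula: C17H11N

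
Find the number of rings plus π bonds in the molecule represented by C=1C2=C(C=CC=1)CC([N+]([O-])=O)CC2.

Molecular formula from the SMILES: C10H11NO2.
DoU = (2C + 2 + N − H − X)/2 = (2·10 + 2 + 1 − 11 − 0)/2 = 12/2 = 6.
(Structurally: 2 ring(s) + 4 π bond(s) = 6.)

6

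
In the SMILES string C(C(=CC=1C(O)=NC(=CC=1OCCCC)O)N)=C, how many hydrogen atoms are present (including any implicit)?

Hydrogens are implicit in SMILES; fill each atom to its normal valence:
  4 × C: 2 H each → 8
  4 × C (aromatic): no H
  2 × C: 1 H each → 2
  2 × O: 1 H each → 2
  1 × C: 3 H
  1 × C (aromatic): 1 H
  1 × C: no H
  1 × N: 2 H
  1 × N (aromatic): no H
  1 × O: no H
  Total hydrogens = 18.

18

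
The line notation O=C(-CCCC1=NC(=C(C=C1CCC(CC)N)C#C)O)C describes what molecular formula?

C17H24N2O2

Heavy atoms from the SMILES: 17 C, 2 N, 2 O.
Implicit hydrogens by atom environment:
  6 × C: 2 H each → 12
  4 × C (aromatic): no H
  2 × C: 3 H each → 6
  2 × C: 1 H each → 2
  2 × C: no H
  1 × C (aromatic): 1 H
  1 × N: 2 H
  1 × N (aromatic): no H
  1 × O: 1 H
  1 × O: no H
  Total hydrogens = 24.
Molecular formula: C17H24N2O2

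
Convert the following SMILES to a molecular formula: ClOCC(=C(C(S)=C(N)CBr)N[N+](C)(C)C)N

Heavy atoms from the SMILES: 1 Br, 9 C, 1 Cl, 4 N, 1 O, 1 S.
Implicit hydrogens by atom environment:
  4 × C: no H
  3 × C: 3 H each → 9
  2 × C: 2 H each → 4
  2 × N: 2 H each → 4
  1 × Br: no H
  1 × Cl: no H
  1 × N: 1 H
  1 × N (charge +1): no H
  1 × O: no H
  1 × S: 1 H
  Total hydrogens = 19.
Net charge +1.
Molecular formula: C9H19BrClN4OS+

C9H19BrClN4OS+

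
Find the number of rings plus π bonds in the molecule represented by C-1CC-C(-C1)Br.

1

Molecular formula from the SMILES: C5H9Br.
DoU = (2C + 2 + N − H − X)/2 = (2·5 + 2 + 0 − 9 − 1)/2 = 2/2 = 1.
(Structurally: 1 ring(s) + 0 π bond(s) = 1.)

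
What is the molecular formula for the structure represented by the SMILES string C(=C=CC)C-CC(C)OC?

Heavy atoms from the SMILES: 9 C, 1 O.
Implicit hydrogens by atom environment:
  3 × C: 3 H each → 9
  3 × C: 1 H each → 3
  2 × C: 2 H each → 4
  1 × C: no H
  1 × O: no H
  Total hydrogens = 16.
Molecular formula: C9H16O

C9H16O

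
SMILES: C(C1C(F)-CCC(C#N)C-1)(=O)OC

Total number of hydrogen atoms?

Hydrogens are implicit in SMILES; fill each atom to its normal valence:
  3 × C: 2 H each → 6
  3 × C: 1 H each → 3
  2 × C: no H
  2 × O: no H
  1 × C: 3 H
  1 × F: no H
  1 × N: no H
  Total hydrogens = 12.

12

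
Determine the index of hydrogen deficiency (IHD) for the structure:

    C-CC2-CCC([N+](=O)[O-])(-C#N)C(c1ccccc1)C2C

Molecular formula from the SMILES: C16H20N2O2.
DoU = (2C + 2 + N − H − X)/2 = (2·16 + 2 + 2 − 20 − 0)/2 = 16/2 = 8.
(Structurally: 2 ring(s) + 6 π bond(s) = 8.)

8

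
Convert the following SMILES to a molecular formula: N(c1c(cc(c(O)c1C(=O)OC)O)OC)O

C9H11NO6

Heavy atoms from the SMILES: 9 C, 1 N, 6 O.
Implicit hydrogens by atom environment:
  5 × C (aromatic): no H
  3 × O: 1 H each → 3
  3 × O: no H
  2 × C: 3 H each → 6
  1 × C (aromatic): 1 H
  1 × C: no H
  1 × N: 1 H
  Total hydrogens = 11.
Molecular formula: C9H11NO6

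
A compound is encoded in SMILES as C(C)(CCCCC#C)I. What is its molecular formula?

Heavy atoms from the SMILES: 8 C, 1 I.
Implicit hydrogens by atom environment:
  4 × C: 2 H each → 8
  2 × C: 1 H each → 2
  1 × C: 3 H
  1 × C: no H
  1 × I: no H
  Total hydrogens = 13.
Molecular formula: C8H13I

C8H13I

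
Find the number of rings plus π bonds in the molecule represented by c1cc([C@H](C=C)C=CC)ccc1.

Molecular formula from the SMILES: C12H14.
DoU = (2C + 2 + N − H − X)/2 = (2·12 + 2 + 0 − 14 − 0)/2 = 12/2 = 6.
(Structurally: 1 ring(s) + 5 π bond(s) = 6.)

6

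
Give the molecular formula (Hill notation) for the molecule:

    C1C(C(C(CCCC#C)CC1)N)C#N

Heavy atoms from the SMILES: 12 C, 2 N.
Implicit hydrogens by atom environment:
  6 × C: 2 H each → 12
  4 × C: 1 H each → 4
  2 × C: no H
  1 × N: 2 H
  1 × N: no H
  Total hydrogens = 18.
Molecular formula: C12H18N2

C12H18N2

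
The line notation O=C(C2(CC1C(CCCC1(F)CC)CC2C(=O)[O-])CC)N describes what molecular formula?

C16H25FNO3-

Heavy atoms from the SMILES: 16 C, 1 F, 1 N, 3 O.
Implicit hydrogens by atom environment:
  7 × C: 2 H each → 14
  4 × C: no H
  3 × C: 1 H each → 3
  2 × C: 3 H each → 6
  2 × O: no H
  1 × F: no H
  1 × N: 2 H
  1 × O (charge -1): no H
  Total hydrogens = 25.
Net charge -1.
Molecular formula: C16H25FNO3-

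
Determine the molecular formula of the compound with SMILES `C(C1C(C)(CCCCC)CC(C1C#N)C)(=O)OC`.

Heavy atoms from the SMILES: 15 C, 1 N, 2 O.
Implicit hydrogens by atom environment:
  5 × C: 2 H each → 10
  4 × C: 3 H each → 12
  3 × C: 1 H each → 3
  3 × C: no H
  2 × O: no H
  1 × N: no H
  Total hydrogens = 25.
Molecular formula: C15H25NO2

C15H25NO2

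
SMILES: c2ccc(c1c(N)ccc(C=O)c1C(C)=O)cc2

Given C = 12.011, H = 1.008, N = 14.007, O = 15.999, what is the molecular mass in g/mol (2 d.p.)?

239.27

Molecular formula: C15H13NO2.
M = 15×12.011 + 13×1.008 + 1×14.007 + 2×15.999 = 239.27 g/mol.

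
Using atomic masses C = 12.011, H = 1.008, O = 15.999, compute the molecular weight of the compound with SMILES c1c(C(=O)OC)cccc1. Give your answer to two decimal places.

Molecular formula: C8H8O2.
M = 8×12.011 + 8×1.008 + 2×15.999 = 136.15 g/mol.

136.15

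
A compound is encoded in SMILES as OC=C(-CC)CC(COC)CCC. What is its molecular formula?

Heavy atoms from the SMILES: 11 C, 2 O.
Implicit hydrogens by atom environment:
  5 × C: 2 H each → 10
  3 × C: 3 H each → 9
  2 × C: 1 H each → 2
  1 × C: no H
  1 × O: 1 H
  1 × O: no H
  Total hydrogens = 22.
Molecular formula: C11H22O2

C11H22O2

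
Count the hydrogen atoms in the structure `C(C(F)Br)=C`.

4

Hydrogens are implicit in SMILES; fill each atom to its normal valence:
  2 × C: 1 H each → 2
  1 × Br: no H
  1 × C: 2 H
  1 × F: no H
  Total hydrogens = 4.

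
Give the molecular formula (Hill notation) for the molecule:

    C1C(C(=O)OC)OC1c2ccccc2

C11H12O3

Heavy atoms from the SMILES: 11 C, 3 O.
Implicit hydrogens by atom environment:
  5 × C (aromatic): 1 H each → 5
  3 × O: no H
  2 × C: 1 H each → 2
  1 × C: 3 H
  1 × C: 2 H
  1 × C: no H
  1 × C (aromatic): no H
  Total hydrogens = 12.
Molecular formula: C11H12O3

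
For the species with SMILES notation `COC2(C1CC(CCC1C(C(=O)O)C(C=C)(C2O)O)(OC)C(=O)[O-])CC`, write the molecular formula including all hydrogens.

C18H27O8-

Heavy atoms from the SMILES: 18 C, 8 O.
Implicit hydrogens by atom environment:
  5 × C: 2 H each → 10
  5 × C: 1 H each → 5
  5 × C: no H
  4 × O: no H
  3 × C: 3 H each → 9
  3 × O: 1 H each → 3
  1 × O (charge -1): no H
  Total hydrogens = 27.
Net charge -1.
Molecular formula: C18H27O8-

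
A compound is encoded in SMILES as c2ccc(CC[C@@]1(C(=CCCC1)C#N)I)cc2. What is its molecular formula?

Heavy atoms from the SMILES: 15 C, 1 I, 1 N.
Implicit hydrogens by atom environment:
  5 × C: 2 H each → 10
  5 × C (aromatic): 1 H each → 5
  3 × C: no H
  1 × C: 1 H
  1 × C (aromatic): no H
  1 × I: no H
  1 × N: no H
  Total hydrogens = 16.
Molecular formula: C15H16IN

C15H16IN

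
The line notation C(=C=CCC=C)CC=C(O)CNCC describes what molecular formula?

C12H19NO

Heavy atoms from the SMILES: 12 C, 1 N, 1 O.
Implicit hydrogens by atom environment:
  5 × C: 2 H each → 10
  4 × C: 1 H each → 4
  2 × C: no H
  1 × C: 3 H
  1 × N: 1 H
  1 × O: 1 H
  Total hydrogens = 19.
Molecular formula: C12H19NO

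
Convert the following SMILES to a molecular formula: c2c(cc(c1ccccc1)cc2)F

Heavy atoms from the SMILES: 12 C, 1 F.
Implicit hydrogens by atom environment:
  9 × C (aromatic): 1 H each → 9
  3 × C (aromatic): no H
  1 × F: no H
  Total hydrogens = 9.
Molecular formula: C12H9F

C12H9F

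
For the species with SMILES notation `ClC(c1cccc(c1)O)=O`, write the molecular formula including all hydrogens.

C7H5ClO2

Heavy atoms from the SMILES: 7 C, 1 Cl, 2 O.
Implicit hydrogens by atom environment:
  4 × C (aromatic): 1 H each → 4
  2 × C (aromatic): no H
  1 × C: no H
  1 × Cl: no H
  1 × O: 1 H
  1 × O: no H
  Total hydrogens = 5.
Molecular formula: C7H5ClO2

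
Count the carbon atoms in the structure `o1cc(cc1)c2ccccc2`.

The symbol for carbon appears 10 times in the SMILES. Lowercase c denotes aromatic carbon and counts toward C.

10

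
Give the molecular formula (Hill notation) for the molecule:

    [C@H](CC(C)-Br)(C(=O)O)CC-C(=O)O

C8H13BrO4

Heavy atoms from the SMILES: 1 Br, 8 C, 4 O.
Implicit hydrogens by atom environment:
  3 × C: 2 H each → 6
  2 × C: 1 H each → 2
  2 × C: no H
  2 × O: 1 H each → 2
  2 × O: no H
  1 × Br: no H
  1 × C: 3 H
  Total hydrogens = 13.
Molecular formula: C8H13BrO4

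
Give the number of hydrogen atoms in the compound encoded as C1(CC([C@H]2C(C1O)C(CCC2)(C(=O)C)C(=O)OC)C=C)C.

26

Hydrogens are implicit in SMILES; fill each atom to its normal valence:
  6 × C: 1 H each → 6
  5 × C: 2 H each → 10
  3 × C: 3 H each → 9
  3 × C: no H
  3 × O: no H
  1 × O: 1 H
  Total hydrogens = 26.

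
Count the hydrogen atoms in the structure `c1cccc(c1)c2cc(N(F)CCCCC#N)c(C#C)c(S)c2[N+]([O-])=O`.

Hydrogens are implicit in SMILES; fill each atom to its normal valence:
  6 × C (aromatic): 1 H each → 6
  6 × C (aromatic): no H
  4 × C: 2 H each → 8
  2 × C: no H
  2 × N: no H
  1 × C: 1 H
  1 × F: no H
  1 × N (charge +1): no H
  1 × O: no H
  1 × O (charge -1): no H
  1 × S: 1 H
  Total hydrogens = 16.

16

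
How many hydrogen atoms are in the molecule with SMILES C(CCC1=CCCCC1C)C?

Hydrogens are implicit in SMILES; fill each atom to its normal valence:
  6 × C: 2 H each → 12
  2 × C: 3 H each → 6
  2 × C: 1 H each → 2
  1 × C: no H
  Total hydrogens = 20.

20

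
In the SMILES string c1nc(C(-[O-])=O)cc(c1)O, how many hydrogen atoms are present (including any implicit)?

4

Hydrogens are implicit in SMILES; fill each atom to its normal valence:
  3 × C (aromatic): 1 H each → 3
  2 × C (aromatic): no H
  1 × C: no H
  1 × N (aromatic): no H
  1 × O: 1 H
  1 × O: no H
  1 × O (charge -1): no H
  Total hydrogens = 4.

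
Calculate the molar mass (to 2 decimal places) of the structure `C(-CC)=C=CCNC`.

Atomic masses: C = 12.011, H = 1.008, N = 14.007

Molecular formula: C7H13N.
M = 7×12.011 + 13×1.008 + 1×14.007 = 111.19 g/mol.

111.19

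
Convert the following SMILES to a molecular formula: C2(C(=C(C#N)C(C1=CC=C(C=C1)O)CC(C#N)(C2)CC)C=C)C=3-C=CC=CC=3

Heavy atoms from the SMILES: 25 C, 2 N, 1 O.
Implicit hydrogens by atom environment:
  9 × C (aromatic): 1 H each → 9
  5 × C: no H
  4 × C: 2 H each → 8
  3 × C: 1 H each → 3
  3 × C (aromatic): no H
  2 × N: no H
  1 × C: 3 H
  1 × O: 1 H
  Total hydrogens = 24.
Molecular formula: C25H24N2O

C25H24N2O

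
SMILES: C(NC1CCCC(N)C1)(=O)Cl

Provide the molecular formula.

C7H13ClN2O

Heavy atoms from the SMILES: 7 C, 1 Cl, 2 N, 1 O.
Implicit hydrogens by atom environment:
  4 × C: 2 H each → 8
  2 × C: 1 H each → 2
  1 × C: no H
  1 × Cl: no H
  1 × N: 2 H
  1 × N: 1 H
  1 × O: no H
  Total hydrogens = 13.
Molecular formula: C7H13ClN2O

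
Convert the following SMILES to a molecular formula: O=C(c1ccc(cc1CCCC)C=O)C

Heavy atoms from the SMILES: 13 C, 2 O.
Implicit hydrogens by atom environment:
  3 × C: 2 H each → 6
  3 × C (aromatic): 1 H each → 3
  3 × C (aromatic): no H
  2 × C: 3 H each → 6
  2 × O: no H
  1 × C: 1 H
  1 × C: no H
  Total hydrogens = 16.
Molecular formula: C13H16O2

C13H16O2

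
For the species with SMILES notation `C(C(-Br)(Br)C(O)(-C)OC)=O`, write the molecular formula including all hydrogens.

Heavy atoms from the SMILES: 2 Br, 5 C, 3 O.
Implicit hydrogens by atom environment:
  2 × Br: no H
  2 × C: 3 H each → 6
  2 × C: no H
  2 × O: no H
  1 × C: 1 H
  1 × O: 1 H
  Total hydrogens = 8.
Molecular formula: C5H8Br2O3

C5H8Br2O3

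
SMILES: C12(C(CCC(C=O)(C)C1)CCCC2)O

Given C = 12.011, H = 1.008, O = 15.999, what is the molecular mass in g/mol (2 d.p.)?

196.29

Molecular formula: C12H20O2.
M = 12×12.011 + 20×1.008 + 2×15.999 = 196.29 g/mol.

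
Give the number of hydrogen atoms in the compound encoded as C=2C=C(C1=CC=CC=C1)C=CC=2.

Hydrogens are implicit in SMILES; fill each atom to its normal valence:
  10 × C (aromatic): 1 H each → 10
  2 × C (aromatic): no H
  Total hydrogens = 10.

10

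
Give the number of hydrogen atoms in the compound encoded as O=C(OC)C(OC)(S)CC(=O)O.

Hydrogens are implicit in SMILES; fill each atom to its normal valence:
  4 × O: no H
  3 × C: no H
  2 × C: 3 H each → 6
  1 × C: 2 H
  1 × O: 1 H
  1 × S: 1 H
  Total hydrogens = 10.

10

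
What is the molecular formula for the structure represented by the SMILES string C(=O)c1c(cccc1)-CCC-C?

C11H14O

Heavy atoms from the SMILES: 11 C, 1 O.
Implicit hydrogens by atom environment:
  4 × C (aromatic): 1 H each → 4
  3 × C: 2 H each → 6
  2 × C (aromatic): no H
  1 × C: 3 H
  1 × C: 1 H
  1 × O: no H
  Total hydrogens = 14.
Molecular formula: C11H14O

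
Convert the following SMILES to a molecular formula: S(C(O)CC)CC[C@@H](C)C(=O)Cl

Heavy atoms from the SMILES: 8 C, 1 Cl, 2 O, 1 S.
Implicit hydrogens by atom environment:
  3 × C: 2 H each → 6
  2 × C: 3 H each → 6
  2 × C: 1 H each → 2
  1 × C: no H
  1 × Cl: no H
  1 × O: 1 H
  1 × O: no H
  1 × S: no H
  Total hydrogens = 15.
Molecular formula: C8H15ClO2S

C8H15ClO2S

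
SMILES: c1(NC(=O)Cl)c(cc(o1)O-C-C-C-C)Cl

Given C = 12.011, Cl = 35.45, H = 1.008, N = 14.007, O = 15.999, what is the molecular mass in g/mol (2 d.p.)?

252.09

Molecular formula: C9H11Cl2NO3.
M = 9×12.011 + 2×35.45 + 11×1.008 + 1×14.007 + 3×15.999 = 252.09 g/mol.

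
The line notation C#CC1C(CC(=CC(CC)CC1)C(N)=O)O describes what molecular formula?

Heavy atoms from the SMILES: 13 C, 1 N, 2 O.
Implicit hydrogens by atom environment:
  5 × C: 1 H each → 5
  4 × C: 2 H each → 8
  3 × C: no H
  1 × C: 3 H
  1 × N: 2 H
  1 × O: 1 H
  1 × O: no H
  Total hydrogens = 19.
Molecular formula: C13H19NO2

C13H19NO2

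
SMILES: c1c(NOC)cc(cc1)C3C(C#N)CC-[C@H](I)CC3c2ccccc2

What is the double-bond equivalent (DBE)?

Molecular formula from the SMILES: C21H23IN2O.
DoU = (2C + 2 + N − H − X)/2 = (2·21 + 2 + 2 − 23 − 1)/2 = 22/2 = 11.
(Structurally: 3 ring(s) + 8 π bond(s) = 11.)

11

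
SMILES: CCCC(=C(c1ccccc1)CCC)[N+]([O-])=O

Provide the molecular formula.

C14H19NO2

Heavy atoms from the SMILES: 14 C, 1 N, 2 O.
Implicit hydrogens by atom environment:
  5 × C (aromatic): 1 H each → 5
  4 × C: 2 H each → 8
  2 × C: 3 H each → 6
  2 × C: no H
  1 × C (aromatic): no H
  1 × N (charge +1): no H
  1 × O: no H
  1 × O (charge -1): no H
  Total hydrogens = 19.
Molecular formula: C14H19NO2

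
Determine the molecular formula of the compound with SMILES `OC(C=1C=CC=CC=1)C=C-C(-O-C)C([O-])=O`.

C12H13O4-

Heavy atoms from the SMILES: 12 C, 4 O.
Implicit hydrogens by atom environment:
  5 × C (aromatic): 1 H each → 5
  4 × C: 1 H each → 4
  2 × O: no H
  1 × C: 3 H
  1 × C: no H
  1 × C (aromatic): no H
  1 × O: 1 H
  1 × O (charge -1): no H
  Total hydrogens = 13.
Net charge -1.
Molecular formula: C12H13O4-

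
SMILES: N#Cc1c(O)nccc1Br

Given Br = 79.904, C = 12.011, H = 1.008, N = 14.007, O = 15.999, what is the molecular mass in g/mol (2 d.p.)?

Molecular formula: C6H3BrN2O.
M = 1×79.904 + 6×12.011 + 3×1.008 + 2×14.007 + 1×15.999 = 199.01 g/mol.

199.01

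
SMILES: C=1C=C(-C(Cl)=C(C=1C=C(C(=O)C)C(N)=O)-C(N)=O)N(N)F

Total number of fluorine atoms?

1

The symbol for fluorine appears 1 time in the SMILES.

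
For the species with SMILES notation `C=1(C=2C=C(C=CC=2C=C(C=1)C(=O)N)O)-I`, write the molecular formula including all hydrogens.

Heavy atoms from the SMILES: 11 C, 1 I, 1 N, 2 O.
Implicit hydrogens by atom environment:
  5 × C (aromatic): 1 H each → 5
  5 × C (aromatic): no H
  1 × C: no H
  1 × I: no H
  1 × N: 2 H
  1 × O: 1 H
  1 × O: no H
  Total hydrogens = 8.
Molecular formula: C11H8INO2

C11H8INO2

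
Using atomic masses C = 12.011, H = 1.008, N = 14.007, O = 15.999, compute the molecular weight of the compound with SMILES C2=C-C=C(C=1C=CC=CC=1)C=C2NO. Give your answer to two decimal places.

Molecular formula: C12H11NO.
M = 12×12.011 + 11×1.008 + 1×14.007 + 1×15.999 = 185.23 g/mol.

185.23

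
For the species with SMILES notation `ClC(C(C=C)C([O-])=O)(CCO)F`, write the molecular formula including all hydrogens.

C7H9ClFO3-

Heavy atoms from the SMILES: 7 C, 1 Cl, 1 F, 3 O.
Implicit hydrogens by atom environment:
  3 × C: 2 H each → 6
  2 × C: 1 H each → 2
  2 × C: no H
  1 × Cl: no H
  1 × F: no H
  1 × O: 1 H
  1 × O: no H
  1 × O (charge -1): no H
  Total hydrogens = 9.
Net charge -1.
Molecular formula: C7H9ClFO3-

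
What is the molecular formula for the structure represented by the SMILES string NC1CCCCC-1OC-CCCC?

C11H23NO

Heavy atoms from the SMILES: 11 C, 1 N, 1 O.
Implicit hydrogens by atom environment:
  8 × C: 2 H each → 16
  2 × C: 1 H each → 2
  1 × C: 3 H
  1 × N: 2 H
  1 × O: no H
  Total hydrogens = 23.
Molecular formula: C11H23NO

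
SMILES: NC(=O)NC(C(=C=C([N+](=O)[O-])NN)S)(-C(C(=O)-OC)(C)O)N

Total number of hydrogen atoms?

16

Hydrogens are implicit in SMILES; fill each atom to its normal valence:
  7 × C: no H
  4 × O: no H
  3 × N: 2 H each → 6
  2 × C: 3 H each → 6
  2 × N: 1 H each → 2
  1 × N (charge +1): no H
  1 × O: 1 H
  1 × O (charge -1): no H
  1 × S: 1 H
  Total hydrogens = 16.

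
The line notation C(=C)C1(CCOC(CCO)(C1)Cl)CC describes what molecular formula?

Heavy atoms from the SMILES: 11 C, 1 Cl, 2 O.
Implicit hydrogens by atom environment:
  7 × C: 2 H each → 14
  2 × C: no H
  1 × C: 3 H
  1 × C: 1 H
  1 × Cl: no H
  1 × O: 1 H
  1 × O: no H
  Total hydrogens = 19.
Molecular formula: C11H19ClO2

C11H19ClO2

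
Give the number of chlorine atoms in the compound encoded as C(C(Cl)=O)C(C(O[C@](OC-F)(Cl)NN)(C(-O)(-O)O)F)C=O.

2

The symbol for chlorine appears 2 times in the SMILES.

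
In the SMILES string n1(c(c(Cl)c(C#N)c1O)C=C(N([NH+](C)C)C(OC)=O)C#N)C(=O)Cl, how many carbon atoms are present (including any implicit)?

13

The symbol for carbon appears 13 times in the SMILES. Lowercase c denotes aromatic carbon and counts toward C.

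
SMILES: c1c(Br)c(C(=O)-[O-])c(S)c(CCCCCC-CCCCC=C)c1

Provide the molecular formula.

C19H26BrO2S-

Heavy atoms from the SMILES: 1 Br, 19 C, 2 O, 1 S.
Implicit hydrogens by atom environment:
  11 × C: 2 H each → 22
  4 × C (aromatic): no H
  2 × C (aromatic): 1 H each → 2
  1 × Br: no H
  1 × C: 1 H
  1 × C: no H
  1 × O: no H
  1 × O (charge -1): no H
  1 × S: 1 H
  Total hydrogens = 26.
Net charge -1.
Molecular formula: C19H26BrO2S-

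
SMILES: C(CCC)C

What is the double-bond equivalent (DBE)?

Molecular formula from the SMILES: C5H12.
DoU = (2C + 2 + N − H − X)/2 = (2·5 + 2 + 0 − 12 − 0)/2 = 0/2 = 0.
(Structurally: 0 ring(s) + 0 π bond(s) = 0.)

0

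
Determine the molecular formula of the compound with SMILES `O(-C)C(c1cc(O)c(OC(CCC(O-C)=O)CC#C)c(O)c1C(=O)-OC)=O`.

C18H20O9

Heavy atoms from the SMILES: 18 C, 9 O.
Implicit hydrogens by atom environment:
  7 × O: no H
  5 × C (aromatic): no H
  4 × C: no H
  3 × C: 3 H each → 9
  3 × C: 2 H each → 6
  2 × C: 1 H each → 2
  2 × O: 1 H each → 2
  1 × C (aromatic): 1 H
  Total hydrogens = 20.
Molecular formula: C18H20O9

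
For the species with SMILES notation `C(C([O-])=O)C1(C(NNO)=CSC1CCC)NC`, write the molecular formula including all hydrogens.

Heavy atoms from the SMILES: 10 C, 3 N, 3 O, 1 S.
Implicit hydrogens by atom environment:
  3 × C: 2 H each → 6
  3 × C: no H
  3 × N: 1 H each → 3
  2 × C: 3 H each → 6
  2 × C: 1 H each → 2
  1 × O: 1 H
  1 × O: no H
  1 × O (charge -1): no H
  1 × S: no H
  Total hydrogens = 18.
Net charge -1.
Molecular formula: C10H18N3O3S-

C10H18N3O3S-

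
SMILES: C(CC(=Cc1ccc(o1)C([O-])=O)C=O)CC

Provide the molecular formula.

Heavy atoms from the SMILES: 12 C, 4 O.
Implicit hydrogens by atom environment:
  3 × C: 2 H each → 6
  2 × C (aromatic): 1 H each → 2
  2 × C: 1 H each → 2
  2 × C (aromatic): no H
  2 × C: no H
  2 × O: no H
  1 × C: 3 H
  1 × O (aromatic): no H
  1 × O (charge -1): no H
  Total hydrogens = 13.
Net charge -1.
Molecular formula: C12H13O4-

C12H13O4-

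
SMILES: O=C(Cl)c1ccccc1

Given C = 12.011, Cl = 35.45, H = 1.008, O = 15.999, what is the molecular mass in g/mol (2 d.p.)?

140.57

Molecular formula: C7H5ClO.
M = 7×12.011 + 1×35.45 + 5×1.008 + 1×15.999 = 140.57 g/mol.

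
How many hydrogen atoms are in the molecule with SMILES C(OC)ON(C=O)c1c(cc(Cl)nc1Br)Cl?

Hydrogens are implicit in SMILES; fill each atom to its normal valence:
  4 × C (aromatic): no H
  3 × O: no H
  2 × Cl: no H
  1 × Br: no H
  1 × C: 3 H
  1 × C: 2 H
  1 × C (aromatic): 1 H
  1 × C: 1 H
  1 × N (aromatic): no H
  1 × N: no H
  Total hydrogens = 7.

7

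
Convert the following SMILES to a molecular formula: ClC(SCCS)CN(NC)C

Heavy atoms from the SMILES: 6 C, 1 Cl, 2 N, 2 S.
Implicit hydrogens by atom environment:
  3 × C: 2 H each → 6
  2 × C: 3 H each → 6
  1 × C: 1 H
  1 × Cl: no H
  1 × N: 1 H
  1 × N: no H
  1 × S: 1 H
  1 × S: no H
  Total hydrogens = 15.
Molecular formula: C6H15ClN2S2

C6H15ClN2S2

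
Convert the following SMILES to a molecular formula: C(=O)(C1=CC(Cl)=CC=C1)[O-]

Heavy atoms from the SMILES: 7 C, 1 Cl, 2 O.
Implicit hydrogens by atom environment:
  4 × C (aromatic): 1 H each → 4
  2 × C (aromatic): no H
  1 × C: no H
  1 × Cl: no H
  1 × O: no H
  1 × O (charge -1): no H
  Total hydrogens = 4.
Net charge -1.
Molecular formula: C7H4ClO2-

C7H4ClO2-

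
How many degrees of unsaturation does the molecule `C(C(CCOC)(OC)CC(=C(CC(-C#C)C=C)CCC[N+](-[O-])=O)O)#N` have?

Molecular formula from the SMILES: C18H26N2O5.
DoU = (2C + 2 + N − H − X)/2 = (2·18 + 2 + 2 − 26 − 0)/2 = 14/2 = 7.
(Structurally: 0 ring(s) + 7 π bond(s) = 7.)

7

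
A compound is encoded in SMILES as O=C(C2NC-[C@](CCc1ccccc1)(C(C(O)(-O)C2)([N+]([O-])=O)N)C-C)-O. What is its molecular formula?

Heavy atoms from the SMILES: 17 C, 3 N, 6 O.
Implicit hydrogens by atom environment:
  5 × C: 2 H each → 10
  5 × C (aromatic): 1 H each → 5
  4 × C: no H
  3 × O: 1 H each → 3
  2 × O: no H
  1 × C: 3 H
  1 × C: 1 H
  1 × C (aromatic): no H
  1 × N: 2 H
  1 × N: 1 H
  1 × N (charge +1): no H
  1 × O (charge -1): no H
  Total hydrogens = 25.
Molecular formula: C17H25N3O6

C17H25N3O6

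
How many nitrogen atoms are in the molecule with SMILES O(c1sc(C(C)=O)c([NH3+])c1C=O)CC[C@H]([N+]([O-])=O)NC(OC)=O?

3

The symbol for nitrogen appears 3 times in the SMILES.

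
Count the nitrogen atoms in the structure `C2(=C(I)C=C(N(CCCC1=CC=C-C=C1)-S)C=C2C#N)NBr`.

The symbol for nitrogen appears 3 times in the SMILES.

3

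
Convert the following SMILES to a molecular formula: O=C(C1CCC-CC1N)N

C7H14N2O

Heavy atoms from the SMILES: 7 C, 2 N, 1 O.
Implicit hydrogens by atom environment:
  4 × C: 2 H each → 8
  2 × C: 1 H each → 2
  2 × N: 2 H each → 4
  1 × C: no H
  1 × O: no H
  Total hydrogens = 14.
Molecular formula: C7H14N2O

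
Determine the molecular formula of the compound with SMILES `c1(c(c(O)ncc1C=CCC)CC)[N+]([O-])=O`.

Heavy atoms from the SMILES: 11 C, 2 N, 3 O.
Implicit hydrogens by atom environment:
  4 × C (aromatic): no H
  2 × C: 3 H each → 6
  2 × C: 2 H each → 4
  2 × C: 1 H each → 2
  1 × C (aromatic): 1 H
  1 × N (aromatic): no H
  1 × N (charge +1): no H
  1 × O: 1 H
  1 × O: no H
  1 × O (charge -1): no H
  Total hydrogens = 14.
Molecular formula: C11H14N2O3

C11H14N2O3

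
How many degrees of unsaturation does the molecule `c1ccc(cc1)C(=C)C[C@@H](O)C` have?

Molecular formula from the SMILES: C11H14O.
DoU = (2C + 2 + N − H − X)/2 = (2·11 + 2 + 0 − 14 − 0)/2 = 10/2 = 5.
(Structurally: 1 ring(s) + 4 π bond(s) = 5.)

5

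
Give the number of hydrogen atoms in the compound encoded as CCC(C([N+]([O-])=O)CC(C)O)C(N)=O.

16

Hydrogens are implicit in SMILES; fill each atom to its normal valence:
  3 × C: 1 H each → 3
  2 × C: 3 H each → 6
  2 × C: 2 H each → 4
  2 × O: no H
  1 × C: no H
  1 × N: 2 H
  1 × N (charge +1): no H
  1 × O: 1 H
  1 × O (charge -1): no H
  Total hydrogens = 16.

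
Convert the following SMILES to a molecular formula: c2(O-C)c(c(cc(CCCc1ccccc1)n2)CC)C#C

C19H21NO

Heavy atoms from the SMILES: 19 C, 1 N, 1 O.
Implicit hydrogens by atom environment:
  6 × C (aromatic): 1 H each → 6
  5 × C (aromatic): no H
  4 × C: 2 H each → 8
  2 × C: 3 H each → 6
  1 × C: 1 H
  1 × C: no H
  1 × N (aromatic): no H
  1 × O: no H
  Total hydrogens = 21.
Molecular formula: C19H21NO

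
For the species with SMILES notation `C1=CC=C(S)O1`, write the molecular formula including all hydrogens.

C4H4OS

Heavy atoms from the SMILES: 4 C, 1 O, 1 S.
Implicit hydrogens by atom environment:
  3 × C (aromatic): 1 H each → 3
  1 × C (aromatic): no H
  1 × O (aromatic): no H
  1 × S: 1 H
  Total hydrogens = 4.
Molecular formula: C4H4OS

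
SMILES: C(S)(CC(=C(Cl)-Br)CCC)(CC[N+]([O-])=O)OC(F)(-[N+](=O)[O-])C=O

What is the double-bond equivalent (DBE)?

Molecular formula from the SMILES: C11H15BrClFN2O6S.
DoU = (2C + 2 + N − H − X)/2 = (2·11 + 2 + 2 − 15 − 3)/2 = 8/2 = 4.
(Structurally: 0 ring(s) + 4 π bond(s) = 4.)

4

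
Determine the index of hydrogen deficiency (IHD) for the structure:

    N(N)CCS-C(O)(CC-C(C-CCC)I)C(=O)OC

1

Molecular formula from the SMILES: C12H25IN2O3S.
DoU = (2C + 2 + N − H − X)/2 = (2·12 + 2 + 2 − 25 − 1)/2 = 2/2 = 1.
(Structurally: 0 ring(s) + 1 π bond(s) = 1.)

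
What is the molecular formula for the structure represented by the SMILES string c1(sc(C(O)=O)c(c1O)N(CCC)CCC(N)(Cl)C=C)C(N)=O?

C14H20ClN3O4S

Heavy atoms from the SMILES: 14 C, 1 Cl, 3 N, 4 O, 1 S.
Implicit hydrogens by atom environment:
  5 × C: 2 H each → 10
  4 × C (aromatic): no H
  3 × C: no H
  2 × N: 2 H each → 4
  2 × O: 1 H each → 2
  2 × O: no H
  1 × C: 3 H
  1 × C: 1 H
  1 × Cl: no H
  1 × N: no H
  1 × S (aromatic): no H
  Total hydrogens = 20.
Molecular formula: C14H20ClN3O4S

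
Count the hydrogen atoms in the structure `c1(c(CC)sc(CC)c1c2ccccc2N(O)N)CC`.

Hydrogens are implicit in SMILES; fill each atom to its normal valence:
  6 × C (aromatic): no H
  4 × C (aromatic): 1 H each → 4
  3 × C: 3 H each → 9
  3 × C: 2 H each → 6
  1 × N: 2 H
  1 × N: no H
  1 × O: 1 H
  1 × S (aromatic): no H
  Total hydrogens = 22.

22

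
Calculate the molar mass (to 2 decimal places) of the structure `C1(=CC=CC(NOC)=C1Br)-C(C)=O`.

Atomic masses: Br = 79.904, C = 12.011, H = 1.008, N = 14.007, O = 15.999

244.09

Molecular formula: C9H10BrNO2.
M = 1×79.904 + 9×12.011 + 10×1.008 + 1×14.007 + 2×15.999 = 244.09 g/mol.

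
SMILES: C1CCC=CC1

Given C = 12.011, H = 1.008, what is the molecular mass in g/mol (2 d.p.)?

Molecular formula: C6H10.
M = 6×12.011 + 10×1.008 = 82.15 g/mol.

82.15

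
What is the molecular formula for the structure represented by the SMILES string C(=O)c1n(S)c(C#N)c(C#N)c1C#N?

Heavy atoms from the SMILES: 8 C, 4 N, 1 O, 1 S.
Implicit hydrogens by atom environment:
  4 × C (aromatic): no H
  3 × C: no H
  3 × N: no H
  1 × C: 1 H
  1 × N (aromatic): no H
  1 × O: no H
  1 × S: 1 H
  Total hydrogens = 2.
Molecular formula: C8H2N4OS

C8H2N4OS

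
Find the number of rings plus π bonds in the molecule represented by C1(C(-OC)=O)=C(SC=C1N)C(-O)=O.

5

Molecular formula from the SMILES: C7H7NO4S.
DoU = (2C + 2 + N − H − X)/2 = (2·7 + 2 + 1 − 7 − 0)/2 = 10/2 = 5.
(Structurally: 1 ring(s) + 4 π bond(s) = 5.)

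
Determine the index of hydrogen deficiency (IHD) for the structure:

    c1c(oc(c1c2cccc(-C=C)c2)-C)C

8

Molecular formula from the SMILES: C14H14O.
DoU = (2C + 2 + N − H − X)/2 = (2·14 + 2 + 0 − 14 − 0)/2 = 16/2 = 8.
(Structurally: 2 ring(s) + 6 π bond(s) = 8.)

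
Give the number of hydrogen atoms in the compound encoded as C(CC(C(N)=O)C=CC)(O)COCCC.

Hydrogens are implicit in SMILES; fill each atom to its normal valence:
  4 × C: 2 H each → 8
  4 × C: 1 H each → 4
  2 × C: 3 H each → 6
  2 × O: no H
  1 × C: no H
  1 × N: 2 H
  1 × O: 1 H
  Total hydrogens = 21.

21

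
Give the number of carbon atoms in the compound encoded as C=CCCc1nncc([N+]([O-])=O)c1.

8

The symbol for carbon appears 8 times in the SMILES. Lowercase c denotes aromatic carbon and counts toward C.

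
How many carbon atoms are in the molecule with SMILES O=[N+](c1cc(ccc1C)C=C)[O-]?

The symbol for carbon appears 9 times in the SMILES. Lowercase c denotes aromatic carbon and counts toward C.

9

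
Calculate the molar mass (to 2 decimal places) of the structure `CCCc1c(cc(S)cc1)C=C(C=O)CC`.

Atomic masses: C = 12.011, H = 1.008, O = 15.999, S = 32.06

Molecular formula: C14H18OS.
M = 14×12.011 + 18×1.008 + 1×15.999 + 1×32.06 = 234.36 g/mol.

234.36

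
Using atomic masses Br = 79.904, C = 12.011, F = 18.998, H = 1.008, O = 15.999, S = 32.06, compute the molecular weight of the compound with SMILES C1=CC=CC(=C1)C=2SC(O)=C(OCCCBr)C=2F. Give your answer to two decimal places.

331.20

Molecular formula: C13H12BrFO2S.
M = 1×79.904 + 13×12.011 + 1×18.998 + 12×1.008 + 2×15.999 + 1×32.06 = 331.20 g/mol.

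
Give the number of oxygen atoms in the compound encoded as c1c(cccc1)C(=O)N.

The symbol for oxygen appears 1 time in the SMILES.

1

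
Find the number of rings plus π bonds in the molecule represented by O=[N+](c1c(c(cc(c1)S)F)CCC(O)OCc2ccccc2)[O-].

9

Molecular formula from the SMILES: C16H16FNO4S.
DoU = (2C + 2 + N − H − X)/2 = (2·16 + 2 + 1 − 16 − 1)/2 = 18/2 = 9.
(Structurally: 2 ring(s) + 7 π bond(s) = 9.)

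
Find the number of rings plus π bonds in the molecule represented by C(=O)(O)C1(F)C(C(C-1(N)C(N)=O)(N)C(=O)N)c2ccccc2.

8

Molecular formula from the SMILES: C13H15FN4O4.
DoU = (2C + 2 + N − H − X)/2 = (2·13 + 2 + 4 − 15 − 1)/2 = 16/2 = 8.
(Structurally: 2 ring(s) + 6 π bond(s) = 8.)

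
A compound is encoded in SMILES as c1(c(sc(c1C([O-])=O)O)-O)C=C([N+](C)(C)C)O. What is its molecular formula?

Heavy atoms from the SMILES: 10 C, 1 N, 5 O, 1 S.
Implicit hydrogens by atom environment:
  4 × C (aromatic): no H
  3 × C: 3 H each → 9
  3 × O: 1 H each → 3
  2 × C: no H
  1 × C: 1 H
  1 × N (charge +1): no H
  1 × O: no H
  1 × O (charge -1): no H
  1 × S (aromatic): no H
  Total hydrogens = 13.
Molecular formula: C10H13NO5S

C10H13NO5S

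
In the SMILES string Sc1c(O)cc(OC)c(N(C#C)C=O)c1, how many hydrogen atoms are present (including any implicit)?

Hydrogens are implicit in SMILES; fill each atom to its normal valence:
  4 × C (aromatic): no H
  2 × C (aromatic): 1 H each → 2
  2 × C: 1 H each → 2
  2 × O: no H
  1 × C: 3 H
  1 × C: no H
  1 × N: no H
  1 × O: 1 H
  1 × S: 1 H
  Total hydrogens = 9.

9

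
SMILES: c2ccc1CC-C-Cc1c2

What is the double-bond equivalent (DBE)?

Molecular formula from the SMILES: C10H12.
DoU = (2C + 2 + N − H − X)/2 = (2·10 + 2 + 0 − 12 − 0)/2 = 10/2 = 5.
(Structurally: 2 ring(s) + 3 π bond(s) = 5.)

5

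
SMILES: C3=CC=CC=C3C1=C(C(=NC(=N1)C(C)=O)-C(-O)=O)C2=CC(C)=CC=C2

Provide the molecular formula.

Heavy atoms from the SMILES: 20 C, 2 N, 3 O.
Implicit hydrogens by atom environment:
  9 × C (aromatic): 1 H each → 9
  7 × C (aromatic): no H
  2 × C: 3 H each → 6
  2 × C: no H
  2 × N (aromatic): no H
  2 × O: no H
  1 × O: 1 H
  Total hydrogens = 16.
Molecular formula: C20H16N2O3

C20H16N2O3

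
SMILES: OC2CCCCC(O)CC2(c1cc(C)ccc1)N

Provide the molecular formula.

C15H23NO2

Heavy atoms from the SMILES: 15 C, 1 N, 2 O.
Implicit hydrogens by atom environment:
  5 × C: 2 H each → 10
  4 × C (aromatic): 1 H each → 4
  2 × C: 1 H each → 2
  2 × C (aromatic): no H
  2 × O: 1 H each → 2
  1 × C: 3 H
  1 × C: no H
  1 × N: 2 H
  Total hydrogens = 23.
Molecular formula: C15H23NO2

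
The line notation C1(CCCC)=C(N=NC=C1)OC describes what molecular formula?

C9H14N2O

Heavy atoms from the SMILES: 9 C, 2 N, 1 O.
Implicit hydrogens by atom environment:
  3 × C: 2 H each → 6
  2 × C: 3 H each → 6
  2 × C (aromatic): 1 H each → 2
  2 × C (aromatic): no H
  2 × N (aromatic): no H
  1 × O: no H
  Total hydrogens = 14.
Molecular formula: C9H14N2O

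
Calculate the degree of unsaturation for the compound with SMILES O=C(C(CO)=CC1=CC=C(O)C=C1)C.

6

Molecular formula from the SMILES: C11H12O3.
DoU = (2C + 2 + N − H − X)/2 = (2·11 + 2 + 0 − 12 − 0)/2 = 12/2 = 6.
(Structurally: 1 ring(s) + 5 π bond(s) = 6.)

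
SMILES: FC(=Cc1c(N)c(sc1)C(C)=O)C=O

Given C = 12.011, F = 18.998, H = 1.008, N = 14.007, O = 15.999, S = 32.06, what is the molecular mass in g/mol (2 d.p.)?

213.23

Molecular formula: C9H8FNO2S.
M = 9×12.011 + 1×18.998 + 8×1.008 + 1×14.007 + 2×15.999 + 1×32.06 = 213.23 g/mol.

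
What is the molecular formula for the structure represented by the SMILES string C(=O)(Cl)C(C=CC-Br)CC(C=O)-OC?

Heavy atoms from the SMILES: 1 Br, 9 C, 1 Cl, 3 O.
Implicit hydrogens by atom environment:
  5 × C: 1 H each → 5
  3 × O: no H
  2 × C: 2 H each → 4
  1 × Br: no H
  1 × C: 3 H
  1 × C: no H
  1 × Cl: no H
  Total hydrogens = 12.
Molecular formula: C9H12BrClO3

C9H12BrClO3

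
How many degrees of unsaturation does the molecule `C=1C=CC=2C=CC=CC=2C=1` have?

7

Molecular formula from the SMILES: C10H8.
DoU = (2C + 2 + N − H − X)/2 = (2·10 + 2 + 0 − 8 − 0)/2 = 14/2 = 7.
(Structurally: 2 ring(s) + 5 π bond(s) = 7.)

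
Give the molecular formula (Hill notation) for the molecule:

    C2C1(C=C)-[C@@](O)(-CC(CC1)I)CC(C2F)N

C12H19FINO

Heavy atoms from the SMILES: 12 C, 1 F, 1 I, 1 N, 1 O.
Implicit hydrogens by atom environment:
  6 × C: 2 H each → 12
  4 × C: 1 H each → 4
  2 × C: no H
  1 × F: no H
  1 × I: no H
  1 × N: 2 H
  1 × O: 1 H
  Total hydrogens = 19.
Molecular formula: C12H19FINO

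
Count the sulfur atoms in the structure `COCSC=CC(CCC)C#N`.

The symbol for sulfur appears 1 time in the SMILES.

1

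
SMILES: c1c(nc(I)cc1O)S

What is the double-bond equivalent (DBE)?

Molecular formula from the SMILES: C5H4INOS.
DoU = (2C + 2 + N − H − X)/2 = (2·5 + 2 + 1 − 4 − 1)/2 = 8/2 = 4.
(Structurally: 1 ring(s) + 3 π bond(s) = 4.)

4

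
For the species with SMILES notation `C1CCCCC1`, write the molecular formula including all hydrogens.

Heavy atoms from the SMILES: 6 C.
Implicit hydrogens by atom environment:
  6 × C: 2 H each → 12
  Total hydrogens = 12.
Molecular formula: C6H12

C6H12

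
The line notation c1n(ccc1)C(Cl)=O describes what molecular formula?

C5H4ClNO

Heavy atoms from the SMILES: 5 C, 1 Cl, 1 N, 1 O.
Implicit hydrogens by atom environment:
  4 × C (aromatic): 1 H each → 4
  1 × C: no H
  1 × Cl: no H
  1 × N (aromatic): no H
  1 × O: no H
  Total hydrogens = 4.
Molecular formula: C5H4ClNO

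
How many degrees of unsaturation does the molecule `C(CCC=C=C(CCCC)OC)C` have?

Molecular formula from the SMILES: C12H22O.
DoU = (2C + 2 + N − H − X)/2 = (2·12 + 2 + 0 − 22 − 0)/2 = 4/2 = 2.
(Structurally: 0 ring(s) + 2 π bond(s) = 2.)

2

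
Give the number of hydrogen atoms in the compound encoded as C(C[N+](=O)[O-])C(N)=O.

6

Hydrogens are implicit in SMILES; fill each atom to its normal valence:
  2 × C: 2 H each → 4
  2 × O: no H
  1 × C: no H
  1 × N: 2 H
  1 × N (charge +1): no H
  1 × O (charge -1): no H
  Total hydrogens = 6.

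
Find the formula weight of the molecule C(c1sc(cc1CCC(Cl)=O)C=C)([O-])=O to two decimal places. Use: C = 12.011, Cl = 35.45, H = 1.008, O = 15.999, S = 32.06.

Molecular formula: C10H8ClO3S-.
M = 10×12.011 + 1×35.45 + 8×1.008 + 3×15.999 + 1×32.06 = 243.68 g/mol.

243.68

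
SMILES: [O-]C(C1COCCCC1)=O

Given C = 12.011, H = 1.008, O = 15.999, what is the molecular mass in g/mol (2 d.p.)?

Molecular formula: C7H11O3-.
M = 7×12.011 + 11×1.008 + 3×15.999 = 143.16 g/mol.

143.16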